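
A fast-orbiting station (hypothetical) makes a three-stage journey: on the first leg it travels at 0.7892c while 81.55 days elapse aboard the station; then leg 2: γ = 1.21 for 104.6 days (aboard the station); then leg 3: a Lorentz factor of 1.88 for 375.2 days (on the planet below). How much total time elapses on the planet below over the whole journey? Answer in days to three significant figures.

Leg 1: γ = 1/√(1 − 0.7892²) = 1/√0.3772 = 1.628; Δt_1 = 1.628 × 81.55 = 132.8 days.
Leg 2: γ = 1.21; Δt_2 = 1.210 × 104.6 = 126.6 days.
Leg 3: 375.2 days is already measured on the planet below.
Total: 132.8 + 126.6 + 375.2 days.

Δt = 635 days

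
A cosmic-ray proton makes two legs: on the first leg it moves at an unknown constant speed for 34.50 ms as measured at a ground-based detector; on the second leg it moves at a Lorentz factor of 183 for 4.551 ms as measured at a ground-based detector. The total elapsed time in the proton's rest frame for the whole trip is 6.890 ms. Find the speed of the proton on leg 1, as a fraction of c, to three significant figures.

β = 0.980

Leg 1: speed unknown; τ_1 = 34.50/γ_1.
Leg 2: γ = 183; τ_2 = 4.551/183.0 = 0.02487 ms.
Total proper time: τ_1 + 0.02487 = 6.890, so τ_1 = 6.890 − 0.02487 = 6.865 ms.
γ_1 = 34.50/6.865 = 5.025; β = √(1 − 1/γ²) = √0.9604.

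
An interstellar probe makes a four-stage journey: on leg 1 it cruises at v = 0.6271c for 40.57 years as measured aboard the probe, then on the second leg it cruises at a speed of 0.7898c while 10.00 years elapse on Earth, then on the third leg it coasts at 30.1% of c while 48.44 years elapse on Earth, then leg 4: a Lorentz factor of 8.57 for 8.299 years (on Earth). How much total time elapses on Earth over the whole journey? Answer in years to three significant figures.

Δt = 119 years

Leg 1: γ = 1/√(1 − 0.6271²) = 1/√0.6067 = 1.284; Δt_1 = 1.284 × 40.57 = 52.08 years.
Leg 2: 10.00 years is already measured on Earth.
Leg 3: 48.44 years is already measured on Earth.
Leg 4: 8.299 years is already measured on Earth.
Total: 52.08 + 10.00 + 48.44 + 8.299 years.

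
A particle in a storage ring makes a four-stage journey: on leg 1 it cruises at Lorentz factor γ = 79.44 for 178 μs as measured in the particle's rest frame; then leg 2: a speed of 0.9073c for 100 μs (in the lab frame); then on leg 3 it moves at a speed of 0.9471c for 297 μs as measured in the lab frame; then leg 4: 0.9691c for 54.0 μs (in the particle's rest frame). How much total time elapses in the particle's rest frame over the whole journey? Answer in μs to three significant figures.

τ = 369 μs

Leg 1: 178 μs is already measured in the particle's rest frame.
Leg 2: γ = 1/√(1 − 0.9073²) = 1/√0.1768 = 2.378; τ_2 = 100/2.378 = 42.05 μs.
Leg 3: γ = 1/√(1 − 0.9471²) = 1/√0.1030 = 3.116; τ_3 = 297/3.116 = 95.32 μs.
Leg 4: 54.0 μs is already measured in the particle's rest frame.
Total: 178.0 + 42.05 + 95.32 + 54.00 μs.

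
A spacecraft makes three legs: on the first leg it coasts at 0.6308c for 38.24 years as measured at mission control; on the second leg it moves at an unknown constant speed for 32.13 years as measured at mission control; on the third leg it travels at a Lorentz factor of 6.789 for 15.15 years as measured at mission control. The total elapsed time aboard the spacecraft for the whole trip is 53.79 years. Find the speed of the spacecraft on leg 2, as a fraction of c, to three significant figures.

β = 0.732

Leg 1: γ = 1/√(1 − 0.6308²) = 1/√0.6021 = 1.289; τ_1 = 38.24/1.289 = 29.67 years.
Leg 2: speed unknown; τ_2 = 32.13/γ_2.
Leg 3: γ = 6.789; τ_3 = 15.15/6.789 = 2.232 years.
Total proper time: 29.67 + τ_2 + 2.232 = 53.79, so τ_2 = 53.79 − 31.90 = 21.89 years.
γ_2 = 32.13/21.89 = 1.468; β = √(1 − 1/γ²) = √0.5360.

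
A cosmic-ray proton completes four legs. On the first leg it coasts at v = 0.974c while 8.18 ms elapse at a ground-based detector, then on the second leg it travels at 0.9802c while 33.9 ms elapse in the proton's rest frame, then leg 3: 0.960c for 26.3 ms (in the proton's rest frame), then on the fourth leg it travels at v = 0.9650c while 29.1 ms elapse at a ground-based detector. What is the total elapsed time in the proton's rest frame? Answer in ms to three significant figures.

Leg 1: γ = 1/√(1 − 0.974²) = 1/√0.05132 = 4.414; τ_1 = 8.18/4.414 = 1.853 ms.
Leg 2: 33.9 ms is already measured in the proton's rest frame.
Leg 3: 26.3 ms is already measured in the proton's rest frame.
Leg 4: γ = 1/√(1 − 0.9650²) = 1/√0.06878 = 3.813; τ_4 = 29.1/3.813 = 7.631 ms.
Total: 1.853 + 33.90 + 26.30 + 7.631 ms.

τ = 69.7 ms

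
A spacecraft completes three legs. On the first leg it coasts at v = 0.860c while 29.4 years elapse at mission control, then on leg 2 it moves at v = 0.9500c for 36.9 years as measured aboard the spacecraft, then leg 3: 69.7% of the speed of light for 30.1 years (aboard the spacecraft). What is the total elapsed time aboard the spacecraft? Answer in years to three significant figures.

τ = 82.0 years

Leg 1: γ = 1/√(1 − 0.860²) = 1/√0.2604 = 1.960; τ_1 = 29.4/1.960 = 15.00 years.
Leg 2: 36.9 years is already measured aboard the spacecraft.
Leg 3: 30.1 years is already measured aboard the spacecraft.
Total: 15.00 + 36.90 + 30.10 years.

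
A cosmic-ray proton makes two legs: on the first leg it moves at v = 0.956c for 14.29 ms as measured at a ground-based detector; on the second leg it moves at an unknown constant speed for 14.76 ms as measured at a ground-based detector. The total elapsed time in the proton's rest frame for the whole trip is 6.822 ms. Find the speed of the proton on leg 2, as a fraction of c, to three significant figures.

Leg 1: γ = 1/√(1 − 0.956²) = 1/√0.08606 = 3.409; τ_1 = 14.29/3.409 = 4.192 ms.
Leg 2: speed unknown; τ_2 = 14.76/γ_2.
Total proper time: 4.192 + τ_2 = 6.822, so τ_2 = 6.822 − 4.192 = 2.630 ms.
γ_2 = 14.76/2.630 = 5.613; β = √(1 − 1/γ²) = √0.9683.

β = 0.984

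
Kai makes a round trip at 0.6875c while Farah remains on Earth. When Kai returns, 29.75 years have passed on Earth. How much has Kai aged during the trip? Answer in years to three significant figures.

τ = 21.6 years

γ = 1/√(1 − 0.6875²) = 1/√0.5273 = 1.377
Kai's clock measures proper time along the trip: τ = Δt/γ = 29.75/1.377 years.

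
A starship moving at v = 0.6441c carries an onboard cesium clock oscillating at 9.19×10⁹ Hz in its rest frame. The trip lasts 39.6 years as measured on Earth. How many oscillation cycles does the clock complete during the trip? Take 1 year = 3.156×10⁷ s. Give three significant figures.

γ = 1/√(1 − 0.6441²) = 1/√0.5851 = 1.307
The oscillator's own cycle count is N = f × τ where τ is the proper time on the ship. τ = Δt/γ = 39.6/1.307 = 30.29 years = 9.560×10⁸ s.
N = 9.19×10⁹ × 9.560×10⁸ = 8.786×10¹⁸.

N = 8.79×10¹⁸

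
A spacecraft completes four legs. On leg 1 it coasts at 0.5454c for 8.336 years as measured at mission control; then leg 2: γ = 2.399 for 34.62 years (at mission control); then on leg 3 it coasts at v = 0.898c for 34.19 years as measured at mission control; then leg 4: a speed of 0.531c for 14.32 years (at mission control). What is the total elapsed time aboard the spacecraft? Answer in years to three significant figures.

Leg 1: γ = 1/√(1 − 0.5454²) = 1/√0.7025 = 1.193; τ_1 = 8.336/1.193 = 6.987 years.
Leg 2: γ = 2.399; τ_2 = 34.62/2.399 = 14.43 years.
Leg 3: γ = 1/√(1 − 0.898²) = 1/√0.1936 = 2.273; τ_3 = 34.19/2.273 = 15.04 years.
Leg 4: γ = 1/√(1 − 0.531²) = 1/√0.7180 = 1.180; τ_4 = 14.32/1.180 = 12.13 years.
Total: 6.987 + 14.43 + 15.04 + 12.13 years.

τ = 48.6 years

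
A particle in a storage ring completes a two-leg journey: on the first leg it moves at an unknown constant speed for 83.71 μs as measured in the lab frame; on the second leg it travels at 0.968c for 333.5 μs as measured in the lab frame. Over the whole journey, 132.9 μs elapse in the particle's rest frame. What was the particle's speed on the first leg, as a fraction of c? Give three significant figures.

β = 0.809

Leg 1: speed unknown; τ_1 = 83.71/γ_1.
Leg 2: γ = 1/√(1 − 0.968²) = 1/√0.06298 = 3.985; τ_2 = 333.5/3.985 = 83.69 μs.
Total proper time: τ_1 + 83.69 = 132.9, so τ_1 = 132.9 − 83.69 = 49.21 μs.
γ_1 = 83.71/49.21 = 1.701; β = √(1 − 1/γ²) = √0.6544.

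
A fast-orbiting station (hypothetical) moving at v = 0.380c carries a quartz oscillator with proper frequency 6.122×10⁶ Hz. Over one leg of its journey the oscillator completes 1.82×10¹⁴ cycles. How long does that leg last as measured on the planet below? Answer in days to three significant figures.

γ = 1/√(1 − 0.380²) = 1/√0.8556 = 1.081
Proper time for N cycles: τ = N/f = 1.82×10¹⁴/(6.122×10⁶) = 2.973×10⁷ s = 344.1 days.
Lab-frame duration Δt = γτ = 1.081 × 344.1 = 372.0 days.

Δt = 372 days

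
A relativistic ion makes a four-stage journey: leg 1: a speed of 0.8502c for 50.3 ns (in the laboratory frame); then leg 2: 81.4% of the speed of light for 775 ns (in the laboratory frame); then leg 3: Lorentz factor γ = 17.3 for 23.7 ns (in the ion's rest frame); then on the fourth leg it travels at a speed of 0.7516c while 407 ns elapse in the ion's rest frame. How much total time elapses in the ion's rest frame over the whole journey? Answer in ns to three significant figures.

τ = 907 ns

Leg 1: γ = 1/√(1 − 0.8502²) = 1/√0.2772 = 1.899; τ_1 = 50.3/1.899 = 26.48 ns.
Leg 2: β = 0.814; γ = 1/√(1 − 0.814²) = 1/√0.3374 = 1.722; τ_2 = 775/1.722 = 450.2 ns.
Leg 3: 23.7 ns is already measured in the ion's rest frame.
Leg 4: 407 ns is already measured in the ion's rest frame.
Total: 26.48 + 450.2 + 23.70 + 407.0 ns.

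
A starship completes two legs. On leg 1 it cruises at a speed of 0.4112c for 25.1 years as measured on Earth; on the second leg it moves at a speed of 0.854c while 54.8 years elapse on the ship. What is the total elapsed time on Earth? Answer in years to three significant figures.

Leg 1: 25.1 years is already measured on Earth.
Leg 2: γ = 1/√(1 − 0.854²) = 1/√0.2707 = 1.922; Δt_2 = 1.922 × 54.8 = 105.3 years.
Total: 25.10 + 105.3 years.

Δt = 130 years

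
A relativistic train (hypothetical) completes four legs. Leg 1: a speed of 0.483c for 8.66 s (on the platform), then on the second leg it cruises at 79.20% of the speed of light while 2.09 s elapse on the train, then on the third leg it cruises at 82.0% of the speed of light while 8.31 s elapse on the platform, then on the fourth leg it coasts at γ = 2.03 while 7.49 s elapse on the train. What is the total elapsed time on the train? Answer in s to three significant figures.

Leg 1: γ = 1/√(1 − 0.483²) = 1/√0.7667 = 1.142; τ_1 = 8.66/1.142 = 7.583 s.
Leg 2: 2.09 s is already measured on the train.
Leg 3: β = 0.820; γ = 1/√(1 − 0.820²) = 1/√0.3276 = 1.747; τ_3 = 8.31/1.747 = 4.756 s.
Leg 4: 7.49 s is already measured on the train.
Total: 7.583 + 2.090 + 4.756 + 7.490 s.

τ = 21.9 s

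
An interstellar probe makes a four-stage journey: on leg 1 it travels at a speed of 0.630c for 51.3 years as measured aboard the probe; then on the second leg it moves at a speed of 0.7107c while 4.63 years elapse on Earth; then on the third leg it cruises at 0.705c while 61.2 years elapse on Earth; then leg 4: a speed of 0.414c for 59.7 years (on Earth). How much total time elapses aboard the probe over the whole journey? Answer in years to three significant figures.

Leg 1: 51.3 years is already measured aboard the probe.
Leg 2: γ = 1/√(1 − 0.7107²) = 1/√0.4949 = 1.421; τ_2 = 4.63/1.421 = 3.257 years.
Leg 3: γ = 1/√(1 − 0.705²) = 1/√0.5030 = 1.410; τ_3 = 61.2/1.410 = 43.40 years.
Leg 4: γ = 1/√(1 − 0.414²) = 1/√0.8286 = 1.099; τ_4 = 59.7/1.099 = 54.34 years.
Total: 51.30 + 3.257 + 43.40 + 54.34 years.

τ = 152 years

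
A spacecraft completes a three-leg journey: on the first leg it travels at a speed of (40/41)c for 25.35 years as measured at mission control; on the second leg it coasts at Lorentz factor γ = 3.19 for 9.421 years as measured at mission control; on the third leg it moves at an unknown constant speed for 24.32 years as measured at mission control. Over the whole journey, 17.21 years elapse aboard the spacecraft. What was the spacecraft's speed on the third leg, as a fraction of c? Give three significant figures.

Leg 1: γ = 1/√(1 − (40/41)²) = 41/9 ≈ 4.556; τ_1 = 25.35/4.556 = 5.565 years.
Leg 2: γ = 3.19; τ_2 = 9.421/3.190 = 2.953 years.
Leg 3: speed unknown; τ_3 = 24.32/γ_3.
Total proper time: 5.565 + 2.953 + τ_3 = 17.21, so τ_3 = 17.21 − 8.518 = 8.692 years.
γ_3 = 24.32/8.692 = 2.798; β = √(1 − 1/γ²) = √0.8723.

β = 0.934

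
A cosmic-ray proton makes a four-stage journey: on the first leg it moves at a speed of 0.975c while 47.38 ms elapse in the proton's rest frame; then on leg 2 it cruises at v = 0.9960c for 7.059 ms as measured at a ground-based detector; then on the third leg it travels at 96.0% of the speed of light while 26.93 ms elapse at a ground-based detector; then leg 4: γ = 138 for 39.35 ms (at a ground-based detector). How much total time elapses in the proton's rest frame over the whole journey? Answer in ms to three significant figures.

τ = 55.8 ms

Leg 1: 47.38 ms is already measured in the proton's rest frame.
Leg 2: γ = 1/√(1 − 0.9960²) = 1/√0.007984 = 11.19; τ_2 = 7.059/11.19 = 0.6307 ms.
Leg 3: β = 0.960; γ = 1/√(1 − 0.960²) = 1/√0.07840 = 3.571; τ_3 = 26.93/3.571 = 7.540 ms.
Leg 4: γ = 138; τ_4 = 39.35/138.0 = 0.2851 ms.
Total: 47.38 + 0.6307 + 7.540 + 0.2851 ms.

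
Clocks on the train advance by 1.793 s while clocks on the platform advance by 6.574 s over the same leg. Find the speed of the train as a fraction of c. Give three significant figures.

v = 0.962c

The proper time is measured on the train (both events occur at the train's location); Δt is measured on the platform. γ = Δt/τ = 6.574/1.793 = 3.666.
β = √(1 − 1/γ²) = √(1 − 0.07439) = √0.9256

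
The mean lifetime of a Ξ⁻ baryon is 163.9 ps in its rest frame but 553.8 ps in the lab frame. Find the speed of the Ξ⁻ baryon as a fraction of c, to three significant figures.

γ = Δt/τ₀ = 553.8/163.9 = 3.379
β = √(1 − 1/γ²) = √(1 − 0.08759) = √0.9124

β = 0.955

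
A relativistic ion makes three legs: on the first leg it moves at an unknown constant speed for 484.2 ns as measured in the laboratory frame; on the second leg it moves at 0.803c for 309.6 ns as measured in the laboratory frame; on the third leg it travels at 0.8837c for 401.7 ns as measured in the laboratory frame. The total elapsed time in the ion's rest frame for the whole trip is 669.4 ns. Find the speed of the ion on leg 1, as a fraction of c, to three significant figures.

β = 0.790

Leg 1: speed unknown; τ_1 = 484.2/γ_1.
Leg 2: γ = 1/√(1 − 0.803²) = 1/√0.3552 = 1.678; τ_2 = 309.6/1.678 = 184.5 ns.
Leg 3: γ = 1/√(1 − 0.8837²) = 1/√0.2191 = 2.137; τ_3 = 401.7/2.137 = 188.0 ns.
Total proper time: τ_1 + 184.5 + 188.0 = 669.4, so τ_1 = 669.4 − 372.5 = 296.9 ns.
γ_1 = 484.2/296.9 = 1.631; β = √(1 − 1/γ²) = √0.6241.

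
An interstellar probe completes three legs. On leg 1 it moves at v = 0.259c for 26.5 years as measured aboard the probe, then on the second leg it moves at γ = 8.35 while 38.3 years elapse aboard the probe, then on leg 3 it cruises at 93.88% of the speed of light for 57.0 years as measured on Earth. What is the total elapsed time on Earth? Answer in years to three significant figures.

Leg 1: γ = 1/√(1 − 0.259²) = 1/√0.9329 = 1.035; Δt_1 = 1.035 × 26.5 = 27.44 years.
Leg 2: γ = 8.35; Δt_2 = 8.350 × 38.3 = 319.8 years.
Leg 3: 57.0 years is already measured on Earth.
Total: 27.44 + 319.8 + 57.00 years.

Δt = 404 years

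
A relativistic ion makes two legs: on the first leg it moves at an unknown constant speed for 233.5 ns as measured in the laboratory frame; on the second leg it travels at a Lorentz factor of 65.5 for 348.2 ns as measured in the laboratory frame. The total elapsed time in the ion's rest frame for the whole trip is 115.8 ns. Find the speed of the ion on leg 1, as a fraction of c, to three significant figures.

β = 0.881

Leg 1: speed unknown; τ_1 = 233.5/γ_1.
Leg 2: γ = 65.5; τ_2 = 348.2/65.50 = 5.316 ns.
Total proper time: τ_1 + 5.316 = 115.8, so τ_1 = 115.8 − 5.316 = 110.5 ns.
γ_1 = 233.5/110.5 = 2.113; β = √(1 − 1/γ²) = √0.7761.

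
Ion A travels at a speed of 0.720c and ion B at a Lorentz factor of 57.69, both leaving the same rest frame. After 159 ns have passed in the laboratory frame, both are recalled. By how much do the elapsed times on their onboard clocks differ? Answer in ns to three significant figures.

A: γ = 1/√(1 − 0.720²) = 1/√0.4816 = 1.441; τ_A = 159/1.441 = 110.3 ns.
B: γ = 57.69; τ_B = 159/57.69 = 2.756 ns.

|τ_A − τ_B| = 108 ns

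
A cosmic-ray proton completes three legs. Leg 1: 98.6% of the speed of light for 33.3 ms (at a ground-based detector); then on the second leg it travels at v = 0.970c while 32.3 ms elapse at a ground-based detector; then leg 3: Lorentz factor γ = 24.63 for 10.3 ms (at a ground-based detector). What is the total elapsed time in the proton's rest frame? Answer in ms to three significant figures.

Leg 1: β = 0.986; γ = 1/√(1 − 0.986²) = 1/√0.02780 = 5.997; τ_1 = 33.3/5.997 = 5.553 ms.
Leg 2: γ = 1/√(1 − 0.970²) = 1/√0.05910 = 4.113; τ_2 = 32.3/4.113 = 7.852 ms.
Leg 3: γ = 24.63; τ_3 = 10.3/24.63 = 0.4182 ms.
Total: 5.553 + 7.852 + 0.4182 ms.

τ = 13.8 ms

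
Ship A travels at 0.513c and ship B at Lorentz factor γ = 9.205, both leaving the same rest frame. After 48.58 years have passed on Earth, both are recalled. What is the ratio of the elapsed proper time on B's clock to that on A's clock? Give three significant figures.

τ_B/τ_A = 0.127

A: γ = 1/√(1 − 0.513²) = 1/√0.7368 = 1.165. B: γ = 9.205.
τ_A/τ_B = γ_B/γ_A = 9.205/1.165 = 7.901, so τ_B/τ_A = 0.1266.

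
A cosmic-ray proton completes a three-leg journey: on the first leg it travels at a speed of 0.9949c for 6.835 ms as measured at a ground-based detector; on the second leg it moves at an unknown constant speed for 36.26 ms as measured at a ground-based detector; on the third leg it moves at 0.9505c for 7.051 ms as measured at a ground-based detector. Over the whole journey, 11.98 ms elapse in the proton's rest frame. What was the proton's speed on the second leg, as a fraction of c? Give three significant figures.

Leg 1: γ = 1/√(1 − 0.9949²) = 1/√0.01017 = 9.914; τ_1 = 6.835/9.914 = 0.6894 ms.
Leg 2: speed unknown; τ_2 = 36.26/γ_2.
Leg 3: γ = 1/√(1 − 0.9505²) = 1/√0.09655 = 3.218; τ_3 = 7.051/3.218 = 2.191 ms.
Total proper time: 0.6894 + τ_2 + 2.191 = 11.98, so τ_2 = 11.98 − 2.880 = 9.100 ms.
γ_2 = 36.26/9.100 = 3.985; β = √(1 − 1/γ²) = √0.9370.

β = 0.968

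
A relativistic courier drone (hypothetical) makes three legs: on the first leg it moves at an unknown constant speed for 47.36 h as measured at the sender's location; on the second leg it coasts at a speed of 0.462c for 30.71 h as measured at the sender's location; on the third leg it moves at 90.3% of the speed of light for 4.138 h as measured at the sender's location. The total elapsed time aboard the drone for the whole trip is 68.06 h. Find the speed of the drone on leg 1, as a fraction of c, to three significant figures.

Leg 1: speed unknown; τ_1 = 47.36/γ_1.
Leg 2: γ = 1/√(1 − 0.462²) = 1/√0.7866 = 1.128; τ_2 = 30.71/1.128 = 27.24 h.
Leg 3: β = 0.903; γ = 1/√(1 − 0.903²) = 1/√0.1846 = 2.328; τ_3 = 4.138/2.328 = 1.778 h.
Total proper time: τ_1 + 27.24 + 1.778 = 68.06, so τ_1 = 68.06 − 29.01 = 39.05 h.
γ_1 = 47.36/39.05 = 1.213; β = √(1 − 1/γ²) = √0.3203.

β = 0.566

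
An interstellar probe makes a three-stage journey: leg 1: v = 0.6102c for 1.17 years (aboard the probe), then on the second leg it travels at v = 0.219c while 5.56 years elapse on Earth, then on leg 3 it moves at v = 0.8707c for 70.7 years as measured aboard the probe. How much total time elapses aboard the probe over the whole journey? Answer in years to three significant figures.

Leg 1: 1.17 years is already measured aboard the probe.
Leg 2: γ = 1/√(1 − 0.219²) = 1/√0.9520 = 1.025; τ_2 = 5.56/1.025 = 5.425 years.
Leg 3: 70.7 years is already measured aboard the probe.
Total: 1.170 + 5.425 + 70.70 years.

τ = 77.3 years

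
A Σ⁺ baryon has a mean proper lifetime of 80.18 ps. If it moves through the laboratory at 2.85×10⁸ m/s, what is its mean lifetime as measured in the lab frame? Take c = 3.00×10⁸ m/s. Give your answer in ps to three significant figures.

β = 2.85×10⁸/3.00×10⁸ = 0.9500; γ = 1/√(1 − 0.9500²) = 3.203
The rest-frame lifetime is the proper time; the lab measures the dilated interval Δt = γτ₀ = 3.203 × 80.18 ps.

Δt = 257 ps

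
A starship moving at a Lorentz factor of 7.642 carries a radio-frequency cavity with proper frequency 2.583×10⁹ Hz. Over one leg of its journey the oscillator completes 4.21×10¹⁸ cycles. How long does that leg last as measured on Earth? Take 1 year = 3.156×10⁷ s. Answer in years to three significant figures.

γ = 7.642
Proper time for N cycles: τ = N/f = 4.21×10¹⁸/(2.583×10⁹) = 1.630×10⁹ s = 51.64 years.
Lab-frame duration Δt = γτ = 7.642 × 51.64 = 394.7 years.

Δt = 395 years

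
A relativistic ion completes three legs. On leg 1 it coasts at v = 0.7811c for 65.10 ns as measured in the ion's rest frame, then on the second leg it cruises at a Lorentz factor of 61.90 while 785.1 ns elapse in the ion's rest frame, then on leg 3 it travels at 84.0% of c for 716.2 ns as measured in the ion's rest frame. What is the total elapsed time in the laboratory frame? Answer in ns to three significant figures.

Leg 1: γ = 1/√(1 − 0.7811²) = 1/√0.3899 = 1.602; Δt_1 = 1.602 × 65.10 = 104.3 ns.
Leg 2: γ = 61.90; Δt_2 = 61.90 × 785.1 = 4.860×10⁴ ns.
Leg 3: β = 0.840; γ = 1/√(1 − 0.840²) = 1/√0.2944 = 1.843; Δt_3 = 1.843 × 716.2 = 1320 ns.
Total: 104.3 + 4.860×10⁴ + 1320 ns.

Δt = 5.00×10⁴ ns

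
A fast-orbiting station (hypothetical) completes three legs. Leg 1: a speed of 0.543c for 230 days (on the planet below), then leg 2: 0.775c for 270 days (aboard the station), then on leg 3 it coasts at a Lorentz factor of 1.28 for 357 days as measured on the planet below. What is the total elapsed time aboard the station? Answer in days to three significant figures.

Leg 1: γ = 1/√(1 − 0.543²) = 1/√0.7052 = 1.191; τ_1 = 230/1.191 = 193.1 days.
Leg 2: 270 days is already measured aboard the station.
Leg 3: γ = 1.28; τ_3 = 357/1.280 = 278.9 days.
Total: 193.1 + 270.0 + 278.9 days.

τ = 742 days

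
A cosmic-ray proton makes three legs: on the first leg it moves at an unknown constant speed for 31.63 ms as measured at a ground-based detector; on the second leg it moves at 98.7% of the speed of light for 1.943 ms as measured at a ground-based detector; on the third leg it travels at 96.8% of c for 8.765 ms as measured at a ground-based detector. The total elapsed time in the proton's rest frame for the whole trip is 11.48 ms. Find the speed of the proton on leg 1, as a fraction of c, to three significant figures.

Leg 1: speed unknown; τ_1 = 31.63/γ_1.
Leg 2: β = 0.987; γ = 1/√(1 − 0.987²) = 1/√0.02583 = 6.222; τ_2 = 1.943/6.222 = 0.3123 ms.
Leg 3: β = 0.968; γ = 1/√(1 − 0.968²) = 1/√0.06298 = 3.985; τ_3 = 8.765/3.985 = 2.200 ms.
Total proper time: τ_1 + 0.3123 + 2.200 = 11.48, so τ_1 = 11.48 − 2.512 = 8.968 ms.
γ_1 = 31.63/8.968 = 3.527; β = √(1 − 1/γ²) = √0.9196.

β = 0.959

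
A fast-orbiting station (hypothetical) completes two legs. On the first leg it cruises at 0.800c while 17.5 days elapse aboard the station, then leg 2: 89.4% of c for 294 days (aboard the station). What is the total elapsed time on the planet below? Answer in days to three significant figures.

Leg 1: γ = 1/√(1 − 0.800²) = 5/3 ≈ 1.667; Δt_1 = 1.667 × 17.5 = 29.17 days.
Leg 2: β = 0.894; γ = 1/√(1 − 0.894²) = 1/√0.2008 = 2.232; Δt_2 = 2.232 × 294 = 656.2 days.
Total: 29.17 + 656.2 days.

Δt = 685 days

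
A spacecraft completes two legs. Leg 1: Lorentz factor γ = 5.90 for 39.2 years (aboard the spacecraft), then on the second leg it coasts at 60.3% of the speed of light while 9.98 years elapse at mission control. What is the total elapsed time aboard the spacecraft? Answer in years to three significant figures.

τ = 47.2 years

Leg 1: 39.2 years is already measured aboard the spacecraft.
Leg 2: β = 0.603; γ = 1/√(1 − 0.603²) = 1/√0.6364 = 1.254; τ_2 = 9.98/1.254 = 7.961 years.
Total: 39.20 + 7.961 years.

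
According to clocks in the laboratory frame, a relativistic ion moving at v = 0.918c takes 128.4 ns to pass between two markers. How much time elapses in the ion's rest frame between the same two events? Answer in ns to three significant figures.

γ = 1/√(1 − 0.918²) = 1/√0.1573 = 2.522
The interval measured in the laboratory frame is the dilated one; the clock in the ion's rest frame measures the proper time τ = Δt/γ = 128.4/2.522 ns.

τ = 50.9 ns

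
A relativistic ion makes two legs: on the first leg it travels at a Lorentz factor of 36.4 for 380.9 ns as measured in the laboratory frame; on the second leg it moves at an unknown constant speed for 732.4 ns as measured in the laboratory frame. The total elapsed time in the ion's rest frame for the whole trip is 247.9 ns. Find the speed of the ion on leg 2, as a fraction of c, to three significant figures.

Leg 1: γ = 36.4; τ_1 = 380.9/36.40 = 10.46 ns.
Leg 2: speed unknown; τ_2 = 732.4/γ_2.
Total proper time: 10.46 + τ_2 = 247.9, so τ_2 = 247.9 − 10.46 = 237.4 ns.
γ_2 = 732.4/237.4 = 3.085; β = √(1 − 1/γ²) = √0.8949.

β = 0.946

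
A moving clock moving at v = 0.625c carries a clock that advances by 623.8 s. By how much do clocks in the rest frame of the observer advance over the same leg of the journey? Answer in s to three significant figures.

γ = 1/√(1 − 0.625²) = 1/√0.6094 = 1.281
The interval measured on the moving clock is the proper time (both events occur at the same place in that frame); the lab-frame interval is Δt = γτ = 1.281 × 623.8 s.

Δt = 799 s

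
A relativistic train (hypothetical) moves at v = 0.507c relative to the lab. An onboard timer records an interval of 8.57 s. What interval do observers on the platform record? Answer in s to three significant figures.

γ = 1/√(1 − 0.507²) = 1/√0.7430 = 1.160
The interval measured on the train is the proper time (both events occur at the same place in that frame); the lab-frame interval is Δt = γτ = 1.160 × 8.57 s.

Δt = 9.94 s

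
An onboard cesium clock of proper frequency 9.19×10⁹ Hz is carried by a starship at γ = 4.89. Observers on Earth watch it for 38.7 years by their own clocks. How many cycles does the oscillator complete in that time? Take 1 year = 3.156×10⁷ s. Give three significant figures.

N = 2.30×10¹⁸

γ = 4.89
During 38.7 years of lab time, the oscillator's proper time advances by τ = Δt/γ = 38.7/4.890 = 7.914 years = 2.498×10⁸ s.
N = f × τ = 9.19×10⁹ × 2.498×10⁸ = 2.295×10¹⁸.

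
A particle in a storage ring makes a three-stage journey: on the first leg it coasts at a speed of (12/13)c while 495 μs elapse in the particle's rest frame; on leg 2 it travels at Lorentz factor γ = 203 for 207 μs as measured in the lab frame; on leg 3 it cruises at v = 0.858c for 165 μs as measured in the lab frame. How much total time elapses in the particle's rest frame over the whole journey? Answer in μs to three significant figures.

τ = 581 μs

Leg 1: 495 μs is already measured in the particle's rest frame.
Leg 2: γ = 203; τ_2 = 207/203.0 = 1.020 μs.
Leg 3: γ = 1/√(1 − 0.858²) = 1/√0.2638 = 1.947; τ_3 = 165/1.947 = 84.75 μs.
Total: 495.0 + 1.020 + 84.75 μs.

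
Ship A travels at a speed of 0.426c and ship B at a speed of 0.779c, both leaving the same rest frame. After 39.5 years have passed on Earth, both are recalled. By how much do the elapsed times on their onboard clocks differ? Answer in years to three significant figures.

A: γ = 1/√(1 − 0.426²) = 1/√0.8185 = 1.105; τ_A = 39.5/1.105 = 35.74 years.
B: γ = 1/√(1 − 0.779²) = 1/√0.3932 = 1.595; τ_B = 39.5/1.595 = 24.77 years.

|τ_A − τ_B| = 11.0 years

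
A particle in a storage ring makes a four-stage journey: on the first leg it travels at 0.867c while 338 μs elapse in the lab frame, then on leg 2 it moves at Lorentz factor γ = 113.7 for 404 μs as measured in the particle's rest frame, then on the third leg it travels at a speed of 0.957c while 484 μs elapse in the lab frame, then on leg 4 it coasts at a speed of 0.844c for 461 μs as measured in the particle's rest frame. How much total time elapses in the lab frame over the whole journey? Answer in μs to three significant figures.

Δt = 4.76×10⁴ μs

Leg 1: 338 μs is already measured in the lab frame.
Leg 2: γ = 113.7; Δt_2 = 113.7 × 404 = 4.593×10⁴ μs.
Leg 3: 484 μs is already measured in the lab frame.
Leg 4: γ = 1/√(1 − 0.844²) = 1/√0.2877 = 1.864; Δt_4 = 1.864 × 461 = 859.5 μs.
Total: 338.0 + 4.593×10⁴ + 484.0 + 859.5 μs.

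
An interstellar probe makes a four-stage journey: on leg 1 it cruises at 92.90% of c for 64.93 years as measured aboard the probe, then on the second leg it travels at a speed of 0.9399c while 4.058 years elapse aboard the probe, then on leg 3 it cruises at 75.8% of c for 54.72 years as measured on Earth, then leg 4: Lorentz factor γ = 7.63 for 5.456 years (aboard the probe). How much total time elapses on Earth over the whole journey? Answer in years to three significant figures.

Leg 1: β = 0.9290; γ = 1/√(1 − 0.9290²) = 1/√0.1370 = 2.702; Δt_1 = 2.702 × 64.93 = 175.4 years.
Leg 2: γ = 1/√(1 − 0.9399²) = 1/√0.1166 = 2.929; Δt_2 = 2.929 × 4.058 = 11.88 years.
Leg 3: 54.72 years is already measured on Earth.
Leg 4: γ = 7.63; Δt_4 = 7.630 × 5.456 = 41.63 years.
Total: 175.4 + 11.88 + 54.72 + 41.63 years.

Δt = 284 years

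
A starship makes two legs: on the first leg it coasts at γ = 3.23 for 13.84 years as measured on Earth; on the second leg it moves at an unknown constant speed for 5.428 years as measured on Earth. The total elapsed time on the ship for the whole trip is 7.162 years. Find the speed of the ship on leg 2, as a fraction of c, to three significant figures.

β = 0.848

Leg 1: γ = 3.23; τ_1 = 13.84/3.230 = 4.285 years.
Leg 2: speed unknown; τ_2 = 5.428/γ_2.
Total proper time: 4.285 + τ_2 = 7.162, so τ_2 = 7.162 − 4.285 = 2.877 years.
γ_2 = 5.428/2.877 = 1.887; β = √(1 − 1/γ²) = √0.7190.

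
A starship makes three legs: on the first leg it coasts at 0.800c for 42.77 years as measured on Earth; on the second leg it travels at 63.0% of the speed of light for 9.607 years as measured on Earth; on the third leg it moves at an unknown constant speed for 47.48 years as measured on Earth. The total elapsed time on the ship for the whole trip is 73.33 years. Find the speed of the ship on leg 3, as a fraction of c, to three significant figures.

Leg 1: γ = 1/√(1 − 0.800²) = 5/3 ≈ 1.667; τ_1 = 42.77/1.667 = 25.66 years.
Leg 2: β = 0.630; γ = 1/√(1 − 0.630²) = 1/√0.6031 = 1.288; τ_2 = 9.607/1.288 = 7.461 years.
Leg 3: speed unknown; τ_3 = 47.48/γ_3.
Total proper time: 25.66 + 7.461 + τ_3 = 73.33, so τ_3 = 73.33 − 33.12 = 40.21 years.
γ_3 = 47.48/40.21 = 1.181; β = √(1 − 1/γ²) = √0.2829.

β = 0.532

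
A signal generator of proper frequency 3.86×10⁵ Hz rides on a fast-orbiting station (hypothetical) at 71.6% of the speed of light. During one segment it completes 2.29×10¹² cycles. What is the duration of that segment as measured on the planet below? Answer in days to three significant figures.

β = 0.716; γ = 1/√(1 − 0.716²) = 1/√0.4873 = 1.432
Proper time for N cycles: τ = N/f = 2.29×10¹²/(3.86×10⁵) = 5.933×10⁶ s = 68.66 days.
Lab-frame duration Δt = γτ = 1.432 × 68.66 = 98.36 days.

Δt = 98.4 days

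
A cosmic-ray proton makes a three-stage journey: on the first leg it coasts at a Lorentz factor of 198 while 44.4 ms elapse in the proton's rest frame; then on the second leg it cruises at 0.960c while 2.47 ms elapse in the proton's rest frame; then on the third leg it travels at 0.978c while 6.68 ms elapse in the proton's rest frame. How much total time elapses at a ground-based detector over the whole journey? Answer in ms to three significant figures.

Leg 1: γ = 198; Δt_1 = 198.0 × 44.4 = 8791 ms.
Leg 2: γ = 1/√(1 − 0.960²) = 25/7 ≈ 3.571; Δt_2 = 3.571 × 2.47 = 8.821 ms.
Leg 3: γ = 1/√(1 − 0.978²) = 1/√0.04352 = 4.794; Δt_3 = 4.794 × 6.68 = 32.02 ms.
Total: 8791 + 8.821 + 32.02 ms.

Δt = 8830 ms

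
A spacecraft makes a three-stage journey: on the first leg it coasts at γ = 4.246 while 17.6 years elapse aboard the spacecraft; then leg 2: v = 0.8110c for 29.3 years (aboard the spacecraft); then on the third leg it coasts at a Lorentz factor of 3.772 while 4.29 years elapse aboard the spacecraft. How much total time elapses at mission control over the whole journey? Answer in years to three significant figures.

Δt = 141 years

Leg 1: γ = 4.246; Δt_1 = 4.246 × 17.6 = 74.73 years.
Leg 2: γ = 1/√(1 − 0.8110²) = 1/√0.3423 = 1.709; Δt_2 = 1.709 × 29.3 = 50.08 years.
Leg 3: γ = 3.772; Δt_3 = 3.772 × 4.29 = 16.18 years.
Total: 74.73 + 50.08 + 16.18 years.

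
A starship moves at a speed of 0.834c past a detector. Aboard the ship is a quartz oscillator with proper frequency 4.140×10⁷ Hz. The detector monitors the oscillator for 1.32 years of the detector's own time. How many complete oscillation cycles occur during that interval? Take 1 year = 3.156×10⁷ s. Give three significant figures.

N = 9.52×10¹⁴

γ = 1/√(1 − 0.834²) = 1/√0.3044 = 1.812
During 1.32 years of lab time, the oscillator's proper time advances by τ = Δt/γ = 1.32/1.812 = 0.7283 years = 2.299×10⁷ s.
N = f × τ = 4.140×10⁷ × 2.299×10⁷ = 9.516×10¹⁴.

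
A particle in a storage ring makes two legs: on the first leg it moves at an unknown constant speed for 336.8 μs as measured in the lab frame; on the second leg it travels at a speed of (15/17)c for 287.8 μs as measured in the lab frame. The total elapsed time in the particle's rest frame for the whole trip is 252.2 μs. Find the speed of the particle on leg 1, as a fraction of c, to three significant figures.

Leg 1: speed unknown; τ_1 = 336.8/γ_1.
Leg 2: γ = 1/√(1 − (15/17)²) = 17/8 = 2.125; τ_2 = 287.8/2.125 = 135.4 μs.
Total proper time: τ_1 + 135.4 = 252.2, so τ_1 = 252.2 − 135.4 = 116.8 μs.
γ_1 = 336.8/116.8 = 2.884; β = √(1 − 1/γ²) = √0.8798.

β = 0.938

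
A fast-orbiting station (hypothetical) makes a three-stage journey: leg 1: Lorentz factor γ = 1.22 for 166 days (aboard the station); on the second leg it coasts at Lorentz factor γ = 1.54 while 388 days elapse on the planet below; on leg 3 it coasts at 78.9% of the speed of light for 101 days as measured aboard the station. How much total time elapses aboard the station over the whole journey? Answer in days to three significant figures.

Leg 1: 166 days is already measured aboard the station.
Leg 2: γ = 1.54; τ_2 = 388/1.540 = 251.9 days.
Leg 3: 101 days is already measured aboard the station.
Total: 166.0 + 251.9 + 101.0 days.

τ = 519 days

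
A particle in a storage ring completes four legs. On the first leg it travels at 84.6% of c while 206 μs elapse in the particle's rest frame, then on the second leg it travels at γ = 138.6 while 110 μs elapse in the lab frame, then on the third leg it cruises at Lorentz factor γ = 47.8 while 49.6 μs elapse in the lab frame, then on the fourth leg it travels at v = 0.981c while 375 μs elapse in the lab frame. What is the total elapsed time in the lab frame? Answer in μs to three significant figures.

Leg 1: β = 0.846; γ = 1/√(1 − 0.846²) = 1/√0.2843 = 1.876; Δt_1 = 1.876 × 206 = 386.4 μs.
Leg 2: 110 μs is already measured in the lab frame.
Leg 3: 49.6 μs is already measured in the lab frame.
Leg 4: 375 μs is already measured in the lab frame.
Total: 386.4 + 110.0 + 49.60 + 375.0 μs.

Δt = 921 μs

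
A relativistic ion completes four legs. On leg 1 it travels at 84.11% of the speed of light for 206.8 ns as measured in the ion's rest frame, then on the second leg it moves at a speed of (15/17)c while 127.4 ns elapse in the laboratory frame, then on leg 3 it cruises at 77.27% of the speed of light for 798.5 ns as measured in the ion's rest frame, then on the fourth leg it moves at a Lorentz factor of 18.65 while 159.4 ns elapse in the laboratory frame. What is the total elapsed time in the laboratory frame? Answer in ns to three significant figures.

Δt = 1930 ns

Leg 1: β = 0.8411; γ = 1/√(1 − 0.8411²) = 1/√0.2926 = 1.849; Δt_1 = 1.849 × 206.8 = 382.3 ns.
Leg 2: 127.4 ns is already measured in the laboratory frame.
Leg 3: β = 0.7727; γ = 1/√(1 − 0.7727²) = 1/√0.4029 = 1.575; Δt_3 = 1.575 × 798.5 = 1258 ns.
Leg 4: 159.4 ns is already measured in the laboratory frame.
Total: 382.3 + 127.4 + 1258 + 159.4 ns.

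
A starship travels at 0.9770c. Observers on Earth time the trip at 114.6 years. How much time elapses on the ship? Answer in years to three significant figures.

γ = 1/√(1 − 0.9770²) = 1/√0.04547 = 4.690
The interval measured on Earth is the dilated one; the clock on the ship measures the proper time τ = Δt/γ = 114.6/4.690 years.

τ = 24.4 years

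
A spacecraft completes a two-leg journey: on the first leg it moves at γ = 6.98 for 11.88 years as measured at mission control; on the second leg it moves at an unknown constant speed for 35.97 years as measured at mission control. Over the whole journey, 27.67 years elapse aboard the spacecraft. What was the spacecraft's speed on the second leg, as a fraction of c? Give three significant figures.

β = 0.692

Leg 1: γ = 6.98; τ_1 = 11.88/6.980 = 1.702 years.
Leg 2: speed unknown; τ_2 = 35.97/γ_2.
Total proper time: 1.702 + τ_2 = 27.67, so τ_2 = 27.67 − 1.702 = 25.97 years.
γ_2 = 35.97/25.97 = 1.385; β = √(1 − 1/γ²) = √0.4788.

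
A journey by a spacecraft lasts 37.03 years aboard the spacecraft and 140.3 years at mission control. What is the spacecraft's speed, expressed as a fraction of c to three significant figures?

The proper time is measured aboard the spacecraft (both events occur at the spacecraft's location); Δt is measured at mission control. γ = Δt/τ = 140.3/37.03 = 3.789.
β = √(1 − 1/γ²) = √(1 − 0.06966) = √0.9303

v = 0.965c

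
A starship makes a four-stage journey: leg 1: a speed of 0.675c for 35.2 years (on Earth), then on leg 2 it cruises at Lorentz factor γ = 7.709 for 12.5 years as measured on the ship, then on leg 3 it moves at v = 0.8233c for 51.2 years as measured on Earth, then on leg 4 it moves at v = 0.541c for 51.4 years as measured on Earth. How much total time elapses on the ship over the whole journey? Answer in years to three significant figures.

τ = 111 years

Leg 1: γ = 1/√(1 − 0.675²) = 1/√0.5444 = 1.355; τ_1 = 35.2/1.355 = 25.97 years.
Leg 2: 12.5 years is already measured on the ship.
Leg 3: γ = 1/√(1 − 0.8233²) = 1/√0.3222 = 1.762; τ_3 = 51.2/1.762 = 29.06 years.
Leg 4: γ = 1/√(1 − 0.541²) = 1/√0.7073 = 1.189; τ_4 = 51.4/1.189 = 43.23 years.
Total: 25.97 + 12.50 + 29.06 + 43.23 years.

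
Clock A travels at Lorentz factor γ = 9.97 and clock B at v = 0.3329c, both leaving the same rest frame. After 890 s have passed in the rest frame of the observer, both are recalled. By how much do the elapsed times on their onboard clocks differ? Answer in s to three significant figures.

A: γ = 9.97; τ_A = 890/9.970 = 89.27 s.
B: γ = 1/√(1 − 0.3329²) = 1/√0.8892 = 1.060; τ_B = 890/1.060 = 839.2 s.

|τ_A − τ_B| = 750 s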